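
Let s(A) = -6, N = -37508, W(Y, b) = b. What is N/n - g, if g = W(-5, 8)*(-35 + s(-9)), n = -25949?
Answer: 8548780/25949 ≈ 329.45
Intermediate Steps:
g = -328 (g = 8*(-35 - 6) = 8*(-41) = -328)
N/n - g = -37508/(-25949) - 1*(-328) = -37508*(-1/25949) + 328 = 37508/25949 + 328 = 8548780/25949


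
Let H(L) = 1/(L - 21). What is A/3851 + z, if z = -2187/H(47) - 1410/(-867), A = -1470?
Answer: -63282552278/1112939 ≈ -56861.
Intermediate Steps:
H(L) = 1/(-21 + L)
z = -16432648/289 (z = -2187/(1/(-21 + 47)) - 1410/(-867) = -2187/(1/26) - 1410*(-1/867) = -2187/1/26 + 470/289 = -2187*26 + 470/289 = -56862 + 470/289 = -16432648/289 ≈ -56860.)
A/3851 + z = -1470/3851 - 16432648/289 = -63282552278/1112939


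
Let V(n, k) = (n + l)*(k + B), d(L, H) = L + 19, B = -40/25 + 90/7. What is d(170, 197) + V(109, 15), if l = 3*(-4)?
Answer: 95758/35 ≈ 2735.9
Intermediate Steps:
l = -12
B = 394/35 (B = -40*1/25 + 90*(⅐) = -8/5 + 90/7 = 394/35 ≈ 11.257)
d(L, H) = 19 + L
V(n, k) = (-12 + n)*(394/35 + k) (V(n, k) = (n - 12)*(k + 394/35) = (-12 + n)*(394/35 + k))
d(170, 197) + V(109, 15) = (19 + 170) + (-4728/35 - 12*15 + (394/35)*109 + 15*109) = 189 + (-4728/35 - 180 + 42946/35 + 1635) = 189 + 89143/35 = 95758/35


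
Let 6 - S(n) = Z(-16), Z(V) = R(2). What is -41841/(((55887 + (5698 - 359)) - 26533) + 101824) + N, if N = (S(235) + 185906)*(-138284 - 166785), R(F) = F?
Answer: -7742613229799271/136517 ≈ -5.6715e+10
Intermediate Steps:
Z(V) = 2
S(n) = 4 (S(n) = 6 - 1*2 = 6 - 2 = 4)
N = -56715377790 (N = (4 + 185906)*(-138284 - 166785) = 185910*(-305069) = -56715377790)
-41841/(((55887 + (5698 - 359)) - 26533) + 101824) + N = -41841/(((55887 + (5698 - 359)) - 26533) + 101824) - 56715377790 = -41841/(((55887 + 5339) - 26533) + 101824) - 56715377790 = -41841/((61226 - 26533) + 101824) - 56715377790 = -41841/(34693 + 101824) - 56715377790 = -41841/136517 - 56715377790 = -7742613229799271/136517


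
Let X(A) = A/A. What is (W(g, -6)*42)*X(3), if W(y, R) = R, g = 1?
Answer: -252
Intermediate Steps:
X(A) = 1
(W(g, -6)*42)*X(3) = -6*42*1 = -252*1 = -252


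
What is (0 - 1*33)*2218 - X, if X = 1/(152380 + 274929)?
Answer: -31276454947/427309 ≈ -73194.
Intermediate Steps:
X = 1/427309 ≈ 2.3402e-6
(0 - 1*33)*2218 - X = (0 - 1*33)*2218 - 1*1/427309 = (0 - 33)*2218 - 1/427309 = -33*2218 - 1/427309 = -73194 - 1/427309 = -31276454947/427309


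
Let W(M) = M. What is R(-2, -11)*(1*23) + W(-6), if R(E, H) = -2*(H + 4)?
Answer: 316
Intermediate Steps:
R(E, H) = -8 - 2*H (R(E, H) = -2*(4 + H) = -8 - 2*H)
R(-2, -11)*(1*23) + W(-6) = (-8 - 2*(-11))*(1*23) - 6 = (-8 + 22)*23 - 6 = 14*23 - 6 = 322 - 6 = 316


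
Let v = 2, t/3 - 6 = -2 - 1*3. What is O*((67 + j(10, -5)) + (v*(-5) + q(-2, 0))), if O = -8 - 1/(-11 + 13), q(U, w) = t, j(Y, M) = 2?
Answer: -527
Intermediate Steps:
t = 3 (t = 18 + 3*(-2 - 1*3) = 18 + 3*(-2 - 3) = 18 + 3*(-5) = 18 - 15 = 3)
q(U, w) = 3
O = -17/2 (O = -8 - 1/2 = -17/2 ≈ -8.5000)
O*((67 + j(10, -5)) + (v*(-5) + q(-2, 0))) = -17*((67 + 2) + (2*(-5) + 3))/2 = -17*(69 + (-10 + 3))/2 = -17*(69 - 7)/2 = -17/2*62 = -527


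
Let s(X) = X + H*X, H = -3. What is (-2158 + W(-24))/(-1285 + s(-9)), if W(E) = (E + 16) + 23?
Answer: 2143/1267 ≈ 1.6914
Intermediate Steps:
W(E) = 39 + E (W(E) = (16 + E) + 23 = 39 + E)
s(X) = -2*X (s(X) = X - 3*X = -2*X)
(-2158 + W(-24))/(-1285 + s(-9)) = (-2158 + (39 - 24))/(-1285 - 2*(-9)) = (-2158 + 15)/(-1285 + 18) = -2143/(-1267) = -2143*(-1/1267) = 2143/1267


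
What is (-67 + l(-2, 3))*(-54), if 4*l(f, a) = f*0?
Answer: 3618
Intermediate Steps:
l(f, a) = 0 (l(f, a) = (f*0)/4 = (¼)*0 = 0)
(-67 + l(-2, 3))*(-54) = (-67 + 0)*(-54) = -67*(-54) = 3618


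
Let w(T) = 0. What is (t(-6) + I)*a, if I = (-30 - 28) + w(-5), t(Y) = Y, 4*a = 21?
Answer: -336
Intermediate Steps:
a = 21/4 (a = (¼)*21 = 21/4 ≈ 5.2500)
I = -58 (I = (-30 - 28) + 0 = -58 + 0 = -58)
(t(-6) + I)*a = (-6 - 58)*(21/4) = -64*21/4 = -336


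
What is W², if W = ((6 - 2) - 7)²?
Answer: 81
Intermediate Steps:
W = 9 (W = (4 - 7)² = (-3)² = 9)
W² = 9² = 81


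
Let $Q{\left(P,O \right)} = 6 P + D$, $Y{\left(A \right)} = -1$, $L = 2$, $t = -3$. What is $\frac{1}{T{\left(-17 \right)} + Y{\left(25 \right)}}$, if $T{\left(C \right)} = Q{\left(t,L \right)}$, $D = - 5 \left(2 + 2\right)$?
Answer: $- \frac{1}{39} \approx -0.025641$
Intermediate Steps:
$D = -20$ ($D = \left(-5\right) 4 = -20$)
$Q{\left(P,O \right)} = -20 + 6 P$ ($Q{\left(P,O \right)} = 6 P - 20 = -20 + 6 P$)
$T{\left(C \right)} = -38$ ($T{\left(C \right)} = -20 + 6 \left(-3\right) = -20 - 18 = -38$)
$\frac{1}{T{\left(-17 \right)} + Y{\left(25 \right)}} = \frac{1}{-38 - 1} = \frac{1}{-39} = - \frac{1}{39}$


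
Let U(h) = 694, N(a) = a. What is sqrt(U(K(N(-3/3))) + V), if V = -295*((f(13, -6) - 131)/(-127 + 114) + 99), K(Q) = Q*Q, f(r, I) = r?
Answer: I*sqrt(5270889)/13 ≈ 176.6*I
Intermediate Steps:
K(Q) = Q**2
V = -414475/13 (V = -295*((13 - 131)/(-127 + 114) + 99) = -295*(-118/(-13) + 99) = -295*(-118*(-1/13) + 99) = -295*(118/13 + 99) = -295*1405/13 = -414475/13 ≈ -31883.)
sqrt(U(K(N(-3/3))) + V) = sqrt(694 - 414475/13) = sqrt(-405453/13) = I*sqrt(5270889)/13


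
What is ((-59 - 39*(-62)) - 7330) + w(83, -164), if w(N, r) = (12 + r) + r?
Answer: -5287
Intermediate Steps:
w(N, r) = 12 + 2*r
((-59 - 39*(-62)) - 7330) + w(83, -164) = ((-59 - 39*(-62)) - 7330) + (12 + 2*(-164)) = ((-59 + 2418) - 7330) + (12 - 328) = (2359 - 7330) - 316 = -4971 - 316 = -5287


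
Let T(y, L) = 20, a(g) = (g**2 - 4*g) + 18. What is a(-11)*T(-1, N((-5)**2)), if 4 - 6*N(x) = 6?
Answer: 3660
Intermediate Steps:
N(x) = -1/3 (N(x) = 2/3 - 1/6*6 = 2/3 - 1 = -1/3)
a(g) = 18 + g**2 - 4*g
a(-11)*T(-1, N((-5)**2)) = (18 + (-11)**2 - 4*(-11))*20 = (18 + 121 + 44)*20 = 183*20 = 3660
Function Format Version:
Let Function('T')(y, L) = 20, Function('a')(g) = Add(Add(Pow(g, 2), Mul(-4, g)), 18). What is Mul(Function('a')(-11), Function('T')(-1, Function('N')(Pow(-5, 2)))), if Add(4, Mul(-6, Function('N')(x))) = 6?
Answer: 3660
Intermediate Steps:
Function('N')(x) = Rational(-1, 3) (Function('N')(x) = Add(Rational(2, 3), Mul(Rational(-1, 6), 6)) = Add(Rational(2, 3), -1) = Rational(-1, 3))
Function('a')(g) = Add(18, Pow(g, 2), Mul(-4, g))
Mul(Function('a')(-11), Function('T')(-1, Function('N')(Pow(-5, 2)))) = Mul(Add(18, Pow(-11, 2), Mul(-4, -11)), 20) = Mul(Add(18, 121, 44), 20) = Mul(183, 20) = 3660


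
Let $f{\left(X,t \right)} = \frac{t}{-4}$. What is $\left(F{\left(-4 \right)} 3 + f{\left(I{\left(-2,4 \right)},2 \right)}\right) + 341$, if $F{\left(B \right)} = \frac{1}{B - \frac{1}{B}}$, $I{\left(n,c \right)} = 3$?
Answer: $\frac{3397}{10} \approx 339.7$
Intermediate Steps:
$f{\left(X,t \right)} = - \frac{t}{4}$ ($f{\left(X,t \right)} = t \left(- \frac{1}{4}\right) = - \frac{t}{4}$)
$\left(F{\left(-4 \right)} 3 + f{\left(I{\left(-2,4 \right)},2 \right)}\right) + 341 = \left(- \frac{4}{-1 + \left(-4\right)^{2}} \cdot 3 - \frac{1}{2}\right) + 341 = \left(- \frac{4}{-1 + 16} \cdot 3 - \frac{1}{2}\right) + 341 = \left(- \frac{4}{15} \cdot 3 - \frac{1}{2}\right) + 341 = \left(\left(-4\right) \frac{1}{15} \cdot 3 - \frac{1}{2}\right) + 341 = \left(\left(- \frac{4}{15}\right) 3 - \frac{1}{2}\right) + 341 = \left(- \frac{4}{5} - \frac{1}{2}\right) + 341 = - \frac{13}{10} + 341 = \frac{3397}{10}$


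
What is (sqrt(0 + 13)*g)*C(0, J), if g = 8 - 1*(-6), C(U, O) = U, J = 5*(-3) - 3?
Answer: 0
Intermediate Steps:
J = -18 (J = -15 - 3 = -18)
g = 14 (g = 8 + 6 = 14)
(sqrt(0 + 13)*g)*C(0, J) = (sqrt(0 + 13)*14)*0 = (sqrt(13)*14)*0 = (14*sqrt(13))*0 = 0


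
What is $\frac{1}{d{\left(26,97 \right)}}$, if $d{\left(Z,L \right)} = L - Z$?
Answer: $\frac{1}{71} \approx 0.014085$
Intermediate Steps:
$\frac{1}{d{\left(26,97 \right)}} = \frac{1}{97 - 26} = \frac{1}{71}$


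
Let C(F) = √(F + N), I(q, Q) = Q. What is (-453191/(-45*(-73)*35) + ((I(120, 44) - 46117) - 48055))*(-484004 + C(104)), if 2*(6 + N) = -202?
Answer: 5238288166923964/114975 - 10822819991*I*√3/114975 ≈ 4.556e+10 - 1.6304e+5*I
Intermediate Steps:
N = -107 (N = -6 + (½)*(-202) = -6 - 101 = -107)
C(F) = √(-107 + F) (C(F) = √(F - 107) = √(-107 + F))
(-453191/(-45*(-73)*35) + ((I(120, 44) - 46117) - 48055))*(-484004 + C(104)) = (-453191/(-45*(-73)*35) + ((44 - 46117) - 48055))*(-484004 + √(-107 + 104)) = (-453191/(3285*35) + (-46073 - 48055))*(-484004 + √(-3)) = (-453191/114975 - 94128)*(-484004 + I*√3) = -10822819991*(-484004 + I*√3)/114975 = 5238288166923964/114975 - 10822819991*I*√3/114975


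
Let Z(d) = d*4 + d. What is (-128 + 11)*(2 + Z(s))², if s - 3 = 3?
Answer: -119808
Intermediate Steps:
s = 6 (s = 3 + 3 = 6)
Z(d) = 5*d (Z(d) = 4*d + d = 5*d)
(-128 + 11)*(2 + Z(s))² = (-128 + 11)*(2 + 5*6)² = -117*(2 + 30)² = -117*32² = -117*1024 = -119808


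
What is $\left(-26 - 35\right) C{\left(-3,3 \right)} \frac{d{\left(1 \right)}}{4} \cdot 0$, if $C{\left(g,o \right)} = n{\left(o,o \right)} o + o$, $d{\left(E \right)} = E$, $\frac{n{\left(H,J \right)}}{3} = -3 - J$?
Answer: $0$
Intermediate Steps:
$n{\left(H,J \right)} = -9 - 3 J$ ($n{\left(H,J \right)} = 3 \left(-3 - J\right) = -9 - 3 J$)
$C{\left(g,o \right)} = o + o \left(-9 - 3 o\right)$ ($C{\left(g,o \right)} = \left(-9 - 3 o\right) o + o = o \left(-9 - 3 o\right) + o = o + o \left(-9 - 3 o\right)$)
$\left(-26 - 35\right) C{\left(-3,3 \right)} \frac{d{\left(1 \right)}}{4} \cdot 0 = \left(-26 - 35\right) \left(-1\right) 3 \left(8 + 3 \cdot 3\right) 1 \cdot \frac{1}{4} \cdot 0 = - 61 \left(-1\right) 3 \left(8 + 9\right) 1 \cdot \frac{1}{4} \cdot 0 = - 61 \left(-1\right) 3 \cdot 17 \cdot \frac{1}{4} \cdot 0 = - 61 \left(-51\right) \frac{1}{4} \cdot 0 = - 61 \left(\left(- \frac{51}{4}\right) 0\right) = \left(-61\right) 0 = 0$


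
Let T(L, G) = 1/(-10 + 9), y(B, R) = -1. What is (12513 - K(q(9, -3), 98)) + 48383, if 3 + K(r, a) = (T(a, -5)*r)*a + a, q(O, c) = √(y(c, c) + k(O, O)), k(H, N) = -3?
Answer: 60801 + 196*I ≈ 60801.0 + 196.0*I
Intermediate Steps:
q(O, c) = 2*I (q(O, c) = √(-1 - 3) = √(-4) = 2*I)
T(L, G) = -1 (T(L, G) = 1/(-1) = -1)
K(r, a) = -3 + a - a*r (K(r, a) = -3 + ((-r)*a + a) = -3 + (-a*r + a) = -3 + (a - a*r) = -3 + a - a*r)
(12513 - K(q(9, -3), 98)) + 48383 = (12513 - (-3 + 98 - 1*98*2*I)) + 48383 = (12513 - (-3 + 98 - 196*I)) + 48383 = (12513 - (95 - 196*I)) + 48383 = (12513 + (-95 + 196*I)) + 48383 = (12418 + 196*I) + 48383 = 60801 + 196*I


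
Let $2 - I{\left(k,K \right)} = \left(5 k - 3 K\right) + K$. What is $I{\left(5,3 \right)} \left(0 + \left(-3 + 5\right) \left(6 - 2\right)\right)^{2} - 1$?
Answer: $-1089$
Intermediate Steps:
$I{\left(k,K \right)} = 2 - 5 k + 2 K$ ($I{\left(k,K \right)} = 2 - \left(\left(5 k - 3 K\right) + K\right) = 2 - \left(\left(- 3 K + 5 k\right) + K\right) = 2 - \left(- 2 K + 5 k\right) = 2 + \left(- 5 k + 2 K\right) = 2 - 5 k + 2 K$)
$I{\left(5,3 \right)} \left(0 + \left(-3 + 5\right) \left(6 - 2\right)\right)^{2} - 1 = \left(2 - 25 + 2 \cdot 3\right) \left(0 + \left(-3 + 5\right) \left(6 - 2\right)\right)^{2} - 1 = \left(2 - 25 + 6\right) \left(0 + 2 \cdot 4\right)^{2} + \left(-1 + 0\right) = - 17 \left(0 + 8\right)^{2} - 1 = - 17 \cdot 8^{2} - 1 = \left(-17\right) 64 - 1 = -1088 - 1 = -1089$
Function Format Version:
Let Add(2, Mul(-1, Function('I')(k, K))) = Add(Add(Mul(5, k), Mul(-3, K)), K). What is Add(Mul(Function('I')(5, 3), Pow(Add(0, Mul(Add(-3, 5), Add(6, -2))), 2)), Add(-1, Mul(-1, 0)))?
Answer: -1089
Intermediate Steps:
Function('I')(k, K) = Add(2, Mul(-5, k), Mul(2, K)) (Function('I')(k, K) = Add(2, Mul(-1, Add(Add(Mul(5, k), Mul(-3, K)), K))) = Add(2, Mul(-1, Add(Add(Mul(-3, K), Mul(5, k)), K))) = Add(2, Mul(-1, Add(Mul(-2, K), Mul(5, k)))) = Add(2, Add(Mul(-5, k), Mul(2, K))) = Add(2, Mul(-5, k), Mul(2, K)))
Add(Mul(Function('I')(5, 3), Pow(Add(0, Mul(Add(-3, 5), Add(6, -2))), 2)), Add(-1, Mul(-1, 0))) = Add(Mul(Add(2, Mul(-5, 5), Mul(2, 3)), Pow(Add(0, Mul(Add(-3, 5), Add(6, -2))), 2)), Add(-1, Mul(-1, 0))) = Add(Mul(Add(2, -25, 6), Pow(Add(0, Mul(2, 4)), 2)), Add(-1, 0)) = Add(Mul(-17, Pow(Add(0, 8), 2)), -1) = Add(Mul(-17, Pow(8, 2)), -1) = Add(Mul(-17, 64), -1) = Add(-1088, -1) = -1089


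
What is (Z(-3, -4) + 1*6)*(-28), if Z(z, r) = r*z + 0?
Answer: -504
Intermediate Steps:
Z(z, r) = r*z
(Z(-3, -4) + 1*6)*(-28) = (-4*(-3) + 1*6)*(-28) = (12 + 6)*(-28) = 18*(-28) = -504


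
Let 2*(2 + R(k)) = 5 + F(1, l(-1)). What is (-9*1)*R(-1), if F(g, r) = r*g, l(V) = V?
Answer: 0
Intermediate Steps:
F(g, r) = g*r
R(k) = 0 (R(k) = -2 + (5 + 1*(-1))/2 = -2 + (5 - 1)/2 = -2 + (½)*4 = -2 + 2 = 0)
(-9*1)*R(-1) = -9*1*0 = -9*0 = 0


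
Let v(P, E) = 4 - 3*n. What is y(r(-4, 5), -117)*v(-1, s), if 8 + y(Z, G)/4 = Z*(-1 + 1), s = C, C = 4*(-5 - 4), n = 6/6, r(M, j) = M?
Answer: -32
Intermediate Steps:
n = 1 (n = 6*(⅙) = 1)
C = -36 (C = 4*(-9) = -36)
s = -36
v(P, E) = 1 (v(P, E) = 4 - 3*1 = 4 - 3 = 1)
y(Z, G) = -32 (y(Z, G) = -32 + 4*(Z*(-1 + 1)) = -32 + 4*(Z*0) = -32 + 4*0 = -32 + 0 = -32)
y(r(-4, 5), -117)*v(-1, s) = -32*1 = -32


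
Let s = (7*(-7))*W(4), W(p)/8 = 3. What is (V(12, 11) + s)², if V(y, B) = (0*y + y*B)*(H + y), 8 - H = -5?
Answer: 4511376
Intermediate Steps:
H = 13 (H = 8 - 1*(-5) = 8 + 5 = 13)
W(p) = 24 (W(p) = 8*3 = 24)
V(y, B) = B*y*(13 + y) (V(y, B) = (0*y + y*B)*(13 + y) = (0 + B*y)*(13 + y) = (B*y)*(13 + y) = B*y*(13 + y))
s = -1176 (s = (7*(-7))*24 = -49*24 = -1176)
(V(12, 11) + s)² = (11*12*(13 + 12) - 1176)² = (11*12*25 - 1176)² = (3300 - 1176)² = 2124² = 4511376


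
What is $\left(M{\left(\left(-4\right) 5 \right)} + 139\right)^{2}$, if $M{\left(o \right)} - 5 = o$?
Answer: $15376$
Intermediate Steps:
$M{\left(o \right)} = 5 + o$
$\left(M{\left(\left(-4\right) 5 \right)} + 139\right)^{2} = \left(\left(5 - 20\right) + 139\right)^{2} = \left(-15 + 139\right)^{2} = 124^{2} = 15376$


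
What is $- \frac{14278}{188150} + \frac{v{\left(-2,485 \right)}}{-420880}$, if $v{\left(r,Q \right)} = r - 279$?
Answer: $- \frac{595645449}{7918857200} \approx -0.075219$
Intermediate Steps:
$v{\left(r,Q \right)} = -279 + r$
$- \frac{14278}{188150} + \frac{v{\left(-2,485 \right)}}{-420880} = - \frac{14278}{188150} + \frac{-279 - 2}{-420880} = \left(-14278\right) \frac{1}{188150} - - \frac{281}{420880} = - \frac{7139}{94075} + \frac{281}{420880} = - \frac{595645449}{7918857200}$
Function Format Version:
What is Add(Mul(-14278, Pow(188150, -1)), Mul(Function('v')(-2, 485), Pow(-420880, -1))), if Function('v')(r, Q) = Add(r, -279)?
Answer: Rational(-595645449, 7918857200) ≈ -0.075219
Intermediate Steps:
Function('v')(r, Q) = Add(-279, r)
Add(Mul(-14278, Pow(188150, -1)), Mul(Function('v')(-2, 485), Pow(-420880, -1))) = Add(Mul(-14278, Pow(188150, -1)), Mul(Add(-279, -2), Pow(-420880, -1))) = Add(Mul(-14278, Rational(1, 188150)), Mul(-281, Rational(-1, 420880))) = Add(Rational(-7139, 94075), Rational(281, 420880)) = Rational(-595645449, 7918857200)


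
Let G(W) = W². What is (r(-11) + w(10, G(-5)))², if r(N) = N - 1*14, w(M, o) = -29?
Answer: 2916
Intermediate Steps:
r(N) = -14 + N (r(N) = N - 14 = -14 + N)
(r(-11) + w(10, G(-5)))² = ((-14 - 11) - 29)² = (-25 - 29)² = (-54)² = 2916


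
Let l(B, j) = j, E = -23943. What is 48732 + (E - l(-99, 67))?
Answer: 24722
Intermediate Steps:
48732 + (E - l(-99, 67)) = 48732 + (-23943 - 1*67) = 48732 + (-23943 - 67) = 48732 - 24010 = 24722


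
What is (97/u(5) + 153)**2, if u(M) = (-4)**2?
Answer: 6477025/256 ≈ 25301.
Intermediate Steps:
u(M) = 16
(97/u(5) + 153)**2 = (97/16 + 153)**2 = (2545/16)**2 = 6477025/256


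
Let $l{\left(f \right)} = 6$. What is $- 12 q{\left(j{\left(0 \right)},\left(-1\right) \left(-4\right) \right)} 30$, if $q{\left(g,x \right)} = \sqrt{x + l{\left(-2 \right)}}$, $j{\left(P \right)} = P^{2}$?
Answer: $- 360 \sqrt{10} \approx -1138.4$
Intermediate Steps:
$q{\left(g,x \right)} = \sqrt{6 + x}$ ($q{\left(g,x \right)} = \sqrt{x + 6} = \sqrt{6 + x}$)
$- 12 q{\left(j{\left(0 \right)},\left(-1\right) \left(-4\right) \right)} 30 = - 12 \sqrt{6 - -4} \cdot 30 = - 12 \sqrt{6 + 4} \cdot 30 = - 12 \sqrt{10} \cdot 30 = - 360 \sqrt{10}$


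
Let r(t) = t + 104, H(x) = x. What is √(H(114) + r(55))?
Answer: √273 ≈ 16.523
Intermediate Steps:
r(t) = 104 + t
√(H(114) + r(55)) = √(114 + (104 + 55)) = √(114 + 159) = √273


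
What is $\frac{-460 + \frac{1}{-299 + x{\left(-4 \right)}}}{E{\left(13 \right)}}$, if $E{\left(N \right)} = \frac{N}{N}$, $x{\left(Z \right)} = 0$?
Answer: $- \frac{137541}{299} \approx -460.0$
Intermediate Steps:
$E{\left(N \right)} = 1$
$\frac{-460 + \frac{1}{-299 + x{\left(-4 \right)}}}{E{\left(13 \right)}} = \frac{-460 + \frac{1}{-299 + 0}}{1} = \left(-460 + \frac{1}{-299}\right) 1 = \left(-460 - \frac{1}{299}\right) 1 = \left(- \frac{137541}{299}\right) 1 = - \frac{137541}{299}$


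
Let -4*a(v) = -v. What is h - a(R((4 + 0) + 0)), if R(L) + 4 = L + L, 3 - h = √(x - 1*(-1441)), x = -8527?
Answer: 2 - I*√7086 ≈ 2.0 - 84.178*I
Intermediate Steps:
h = 3 - I*√7086 (h = 3 - √(-8527 - 1*(-1441)) = 3 - √(-8527 + 1441) = 3 - √(-7086) = 3 - I*√7086 ≈ 3.0 - 84.178*I)
R(L) = -4 + 2*L (R(L) = -4 + (L + L) = -4 + 2*L)
a(v) = v/4 (a(v) = -(-1)*v/4 = v/4)
h - a(R((4 + 0) + 0)) = (3 - I*√7086) - (-4 + 2*((4 + 0) + 0))/4 = (3 - I*√7086) - (-4 + 2*(4 + 0))/4 = (3 - I*√7086) - (-4 + 2*4)/4 = (3 - I*√7086) - (-4 + 8)/4 = (3 - I*√7086) - 4/4 = (3 - I*√7086) - 1*1 = (3 - I*√7086) - 1 = 2 - I*√7086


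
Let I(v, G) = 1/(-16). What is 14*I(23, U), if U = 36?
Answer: -7/8 ≈ -0.87500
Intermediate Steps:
I(v, G) = -1/16
14*I(23, U) = 14*(-1/16) = -7/8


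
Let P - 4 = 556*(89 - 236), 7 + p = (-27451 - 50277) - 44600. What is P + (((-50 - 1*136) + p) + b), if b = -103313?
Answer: -307562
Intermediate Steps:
p = -122335 (p = -7 + ((-27451 - 50277) - 44600) = -7 + (-77728 - 44600) = -7 - 122328 = -122335)
P = -81728 (P = 4 + 556*(89 - 236) = 4 + 556*(-147) = 4 - 81732 = -81728)
P + (((-50 - 1*136) + p) + b) = -81728 + (((-50 - 1*136) - 122335) - 103313) = -81728 + (((-50 - 136) - 122335) - 103313) = -81728 + ((-186 - 122335) - 103313) = -81728 + (-122521 - 103313) = -81728 - 225834 = -307562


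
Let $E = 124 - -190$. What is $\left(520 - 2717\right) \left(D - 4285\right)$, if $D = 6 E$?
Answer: $5274997$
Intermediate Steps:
$E = 314$ ($E = 124 + 190 = 314$)
$D = 1884$ ($D = 6 \cdot 314 = 1884$)
$\left(520 - 2717\right) \left(D - 4285\right) = \left(520 - 2717\right) \left(1884 - 4285\right) = \left(-2197\right) \left(-2401\right) = 5274997$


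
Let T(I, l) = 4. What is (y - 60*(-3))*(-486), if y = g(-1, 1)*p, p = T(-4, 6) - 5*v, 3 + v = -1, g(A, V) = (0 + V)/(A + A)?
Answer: -81648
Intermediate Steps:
g(A, V) = V/(2*A) (g(A, V) = V/((2*A)) = V*(1/(2*A)) = V/(2*A))
v = -4 (v = -3 - 1 = -4)
p = 24 (p = 4 - 5*(-4) = 4 + 20 = 24)
y = -12 (y = ((1/2)*1/(-1))*24 = ((1/2)*1*(-1))*24 = -1/2*24 = -12)
(y - 60*(-3))*(-486) = (-12 - 60*(-3))*(-486) = (-12 + 180)*(-486) = 168*(-486) = -81648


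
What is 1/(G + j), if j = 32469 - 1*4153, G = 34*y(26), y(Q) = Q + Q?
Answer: 1/30084 ≈ 3.3240e-5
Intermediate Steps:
y(Q) = 2*Q
G = 1768 (G = 34*(2*26) = 34*52 = 1768)
j = 28316 (j = 32469 - 4153 = 28316)
1/(G + j) = 1/(1768 + 28316) = 1/30084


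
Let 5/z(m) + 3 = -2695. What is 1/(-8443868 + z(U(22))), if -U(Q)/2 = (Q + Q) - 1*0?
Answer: -2698/22781555869 ≈ -1.1843e-7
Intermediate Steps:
U(Q) = -4*Q (U(Q) = -2*((Q + Q) - 1*0) = -2*(2*Q + 0) = -4*Q)
z(m) = -5/2698 (z(m) = 5/(-3 - 2695) = 5/(-2698) = 5*(-1/2698) = -5/2698)
1/(-8443868 + z(U(22))) = 1/(-8443868 - 5/2698) = 1/(-22781555869/2698) = -2698/22781555869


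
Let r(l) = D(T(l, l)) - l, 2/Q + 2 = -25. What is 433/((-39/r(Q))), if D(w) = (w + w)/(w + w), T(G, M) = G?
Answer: -12557/1053 ≈ -11.925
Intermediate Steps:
Q = -2/27 (Q = 2/(-2 - 25) = 2/(-27) = 2*(-1/27) = -2/27 ≈ -0.074074)
D(w) = 1 (D(w) = (2*w)/((2*w)) = (2*w)*(1/(2*w)) = 1)
r(l) = 1 - l
433/((-39/r(Q))) = 433/((-39/(1 - 1*(-2/27)))) = 433/((-39/(1 + 2/27))) = 433/((-39/29/27)) = 433/((-39*27/29)) = 433/(-1053/29) = 433*(-29/1053) = -12557/1053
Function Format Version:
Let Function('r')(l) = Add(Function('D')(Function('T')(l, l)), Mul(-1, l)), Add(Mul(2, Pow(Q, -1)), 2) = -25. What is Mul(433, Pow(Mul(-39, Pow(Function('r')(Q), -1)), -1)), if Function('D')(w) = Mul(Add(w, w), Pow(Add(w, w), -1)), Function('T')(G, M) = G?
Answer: Rational(-12557, 1053) ≈ -11.925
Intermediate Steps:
Q = Rational(-2, 27) (Q = Mul(2, Pow(Add(-2, -25), -1)) = Mul(2, Pow(-27, -1)) = Mul(2, Rational(-1, 27)) = Rational(-2, 27) ≈ -0.074074)
Function('D')(w) = 1 (Function('D')(w) = Mul(Mul(2, w), Pow(Mul(2, w), -1)) = Mul(Mul(2, w), Mul(Rational(1, 2), Pow(w, -1))) = 1)
Function('r')(l) = Add(1, Mul(-1, l))
Mul(433, Pow(Mul(-39, Pow(Function('r')(Q), -1)), -1)) = Mul(433, Pow(Mul(-39, Pow(Add(1, Mul(-1, Rational(-2, 27))), -1)), -1)) = Mul(433, Pow(Mul(-39, Pow(Add(1, Rational(2, 27)), -1)), -1)) = Mul(433, Pow(Mul(-39, Pow(Rational(29, 27), -1)), -1)) = Mul(433, Pow(Mul(-39, Rational(27, 29)), -1)) = Mul(433, Pow(Rational(-1053, 29), -1)) = Mul(433, Rational(-29, 1053)) = Rational(-12557, 1053)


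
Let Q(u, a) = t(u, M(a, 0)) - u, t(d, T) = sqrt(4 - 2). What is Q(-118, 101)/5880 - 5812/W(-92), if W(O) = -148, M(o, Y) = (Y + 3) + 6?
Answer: 4274003/108780 + sqrt(2)/5880 ≈ 39.291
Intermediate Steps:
M(o, Y) = 9 + Y (M(o, Y) = (3 + Y) + 6 = 9 + Y)
t(d, T) = sqrt(2)
Q(u, a) = sqrt(2) - u
Q(-118, 101)/5880 - 5812/W(-92) = (sqrt(2) - 1*(-118))/5880 - 5812/(-148) = (sqrt(2) + 118)*(1/5880) - 5812*(-1/148) = (118 + sqrt(2))*(1/5880) + 1453/37 = (59/2940 + sqrt(2)/5880) + 1453/37 = 4274003/108780 + sqrt(2)/5880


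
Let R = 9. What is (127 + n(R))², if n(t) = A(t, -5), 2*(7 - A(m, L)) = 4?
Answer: 17424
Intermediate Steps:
A(m, L) = 5 (A(m, L) = 7 - ½*4 = 7 - 2 = 5)
n(t) = 5
(127 + n(R))² = (127 + 5)² = 132² = 17424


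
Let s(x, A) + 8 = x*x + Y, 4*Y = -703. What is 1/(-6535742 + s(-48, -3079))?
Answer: -4/26134487 ≈ -1.5305e-7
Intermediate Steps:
Y = -703/4 (Y = (¼)*(-703) = -703/4 ≈ -175.75)
s(x, A) = -735/4 + x² (s(x, A) = -8 + (x*x - 703/4) = -8 + (x² - 703/4) = -8 + (-703/4 + x²) = -735/4 + x²)
1/(-6535742 + s(-48, -3079)) = 1/(-6535742 + (-735/4 + (-48)²)) = 1/(-6535742 + (-735/4 + 2304)) = 1/(-6535742 + 8481/4) = 1/(-26134487/4) = -4/26134487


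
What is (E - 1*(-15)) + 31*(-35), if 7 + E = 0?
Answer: -1077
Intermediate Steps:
E = -7 (E = -7 + 0 = -7)
(E - 1*(-15)) + 31*(-35) = (-7 - 1*(-15)) + 31*(-35) = (-7 + 15) - 1085 = 8 - 1085 = -1077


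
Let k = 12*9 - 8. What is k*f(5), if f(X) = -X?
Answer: -500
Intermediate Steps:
k = 100 (k = 108 - 8 = 100)
k*f(5) = 100*(-1*5) = 100*(-5) = -500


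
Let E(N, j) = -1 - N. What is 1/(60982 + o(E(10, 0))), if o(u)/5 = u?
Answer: 1/60927 ≈ 1.6413e-5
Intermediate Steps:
o(u) = 5*u
1/(60982 + o(E(10, 0))) = 1/(60982 + 5*(-1 - 1*10)) = 1/(60982 + 5*(-1 - 10)) = 1/(60982 + 5*(-11)) = 1/(60982 - 55) = 1/60927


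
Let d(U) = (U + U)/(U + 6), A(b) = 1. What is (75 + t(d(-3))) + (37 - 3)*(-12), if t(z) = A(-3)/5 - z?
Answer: -1654/5 ≈ -330.80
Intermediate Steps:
d(U) = 2*U/(6 + U) (d(U) = (2*U)/(6 + U) = 2*U/(6 + U))
t(z) = 1/5 - z
(75 + t(d(-3))) + (37 - 3)*(-12) = (75 + (1/5 - 2*(-3)/(6 - 3))) + (37 - 3)*(-12) = (75 + (1/5 - 2*(-3)/3)) + 34*(-12) = (75 + (1/5 - 2*(-3)/3)) - 408 = (75 + (1/5 - 1*(-2))) - 408 = (75 + (1/5 + 2)) - 408 = (75 + 11/5) - 408 = 386/5 - 408 = -1654/5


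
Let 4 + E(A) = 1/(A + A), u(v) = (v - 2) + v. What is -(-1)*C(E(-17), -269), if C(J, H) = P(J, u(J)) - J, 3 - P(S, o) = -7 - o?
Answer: 135/34 ≈ 3.9706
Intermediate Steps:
u(v) = -2 + 2*v (u(v) = (-2 + v) + v = -2 + 2*v)
P(S, o) = 10 + o (P(S, o) = 3 - (-7 - o) = 3 + (7 + o) = 10 + o)
E(A) = -4 + 1/(2*A) (E(A) = -4 + 1/(A + A) = -4 + 1/(2*A))
C(J, H) = 8 + J (C(J, H) = (10 + (-2 + 2*J)) - J = (8 + 2*J) - J = 8 + J)
-(-1)*C(E(-17), -269) = -(-1)*(8 + (-4 + (½)/(-17))) = -(-1)*(8 + (-4 + (½)*(-1/17))) = -(-1)*(8 + (-4 - 1/34)) = -(-1)*(8 - 137/34) = -(-1)*135/34 = -1*(-135/34) = 135/34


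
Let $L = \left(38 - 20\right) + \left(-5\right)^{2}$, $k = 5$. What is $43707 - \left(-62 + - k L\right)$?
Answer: $43984$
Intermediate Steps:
$L = 43$ ($L = 18 + 25 = 43$)
$43707 - \left(-62 + - k L\right) = 43707 - \left(-62 + \left(-1\right) 5 \cdot 43\right) = 43707 - \left(-62 - 215\right) = 43707 - -277 = 43707 + 277 = 43984$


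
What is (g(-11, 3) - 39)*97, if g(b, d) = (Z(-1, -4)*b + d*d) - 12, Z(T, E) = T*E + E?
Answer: -4074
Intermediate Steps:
Z(T, E) = E + E*T (Z(T, E) = E*T + E = E + E*T)
g(b, d) = -12 + d² (g(b, d) = ((-4*(1 - 1))*b + d*d) - 12 = ((-4*0)*b + d²) - 12 = (0*b + d²) - 12 = (0 + d²) - 12 = d² - 12 = -12 + d²)
(g(-11, 3) - 39)*97 = ((-12 + 3²) - 39)*97 = ((-12 + 9) - 39)*97 = (-3 - 39)*97 = -42*97 = -4074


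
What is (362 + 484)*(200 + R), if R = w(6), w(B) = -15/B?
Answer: 167085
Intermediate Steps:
R = -5/2 (R = -15/6 = -15*⅙ = -5/2 ≈ -2.5000)
(362 + 484)*(200 + R) = (362 + 484)*(200 - 5/2) = 846*(395/2) = 167085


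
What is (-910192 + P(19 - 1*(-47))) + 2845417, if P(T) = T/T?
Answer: 1935226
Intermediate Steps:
P(T) = 1
(-910192 + P(19 - 1*(-47))) + 2845417 = (-910192 + 1) + 2845417 = -910191 + 2845417 = 1935226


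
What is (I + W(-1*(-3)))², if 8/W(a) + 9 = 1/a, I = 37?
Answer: 219961/169 ≈ 1301.5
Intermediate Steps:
W(a) = 8/(-9 + 1/a)
(I + W(-1*(-3)))² = (37 - 8*(-1*(-3))/(-1 + 9*(-1*(-3))))² = (37 - 8*3/(-1 + 9*3))² = (37 - 8*3/(-1 + 27))² = (37 - 8*3/26)² = (37 - 8*3*1/26)² = (37 - 12/13)² = (469/13)² = 219961/169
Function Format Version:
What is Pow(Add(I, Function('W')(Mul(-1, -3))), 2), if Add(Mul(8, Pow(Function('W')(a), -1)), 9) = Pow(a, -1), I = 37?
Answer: Rational(219961, 169) ≈ 1301.5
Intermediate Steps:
Function('W')(a) = Mul(8, Pow(Add(-9, Pow(a, -1)), -1))
Pow(Add(I, Function('W')(Mul(-1, -3))), 2) = Pow(Add(37, Mul(-8, Mul(-1, -3), Pow(Add(-1, Mul(9, Mul(-1, -3))), -1))), 2) = Pow(Add(37, Mul(-8, 3, Pow(Add(-1, Mul(9, 3)), -1))), 2) = Pow(Add(37, Mul(-8, 3, Pow(Add(-1, 27), -1))), 2) = Pow(Add(37, Mul(-8, 3, Pow(26, -1))), 2) = Pow(Add(37, Mul(-8, 3, Rational(1, 26))), 2) = Pow(Add(37, Rational(-12, 13)), 2) = Pow(Rational(469, 13), 2) = Rational(219961, 169)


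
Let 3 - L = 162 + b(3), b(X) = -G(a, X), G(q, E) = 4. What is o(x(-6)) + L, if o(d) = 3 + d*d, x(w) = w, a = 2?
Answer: -116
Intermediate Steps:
b(X) = -4 (b(X) = -1*4 = -4)
o(d) = 3 + d**2
L = -155 (L = 3 - (162 - 4) = 3 - 1*158 = 3 - 158 = -155)
o(x(-6)) + L = (3 + (-6)**2) - 155 = (3 + 36) - 155 = 39 - 155 = -116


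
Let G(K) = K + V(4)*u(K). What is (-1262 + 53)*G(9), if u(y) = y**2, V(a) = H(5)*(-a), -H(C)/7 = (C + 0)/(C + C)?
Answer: -1381887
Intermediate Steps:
H(C) = -7/2 (H(C) = -7*(C + 0)/(C + C) = -7*C/(2*C) = -7*C*1/(2*C) = -7*1/2 = -7/2)
V(a) = 7*a/2 (V(a) = -(-7)*a/2 = 7*a/2)
G(K) = K + 14*K**2 (G(K) = K + ((7/2)*4)*K**2 = K + 14*K**2)
(-1262 + 53)*G(9) = (-1262 + 53)*(9*(1 + 14*9)) = -10881*(1 + 126) = -10881*127 = -1209*1143 = -1381887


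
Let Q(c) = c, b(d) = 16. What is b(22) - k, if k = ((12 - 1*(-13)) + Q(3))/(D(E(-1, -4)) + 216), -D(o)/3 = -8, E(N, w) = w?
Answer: 953/60 ≈ 15.883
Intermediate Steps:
D(o) = 24 (D(o) = -3*(-8) = 24)
k = 7/60 (k = ((12 - 1*(-13)) + 3)/(24 + 216) = ((12 + 13) + 3)/240 = (25 + 3)*(1/240) = 28*(1/240) = 7/60 ≈ 0.11667)
b(22) - k = 16 - 1*7/60 = 16 - 7/60 = 953/60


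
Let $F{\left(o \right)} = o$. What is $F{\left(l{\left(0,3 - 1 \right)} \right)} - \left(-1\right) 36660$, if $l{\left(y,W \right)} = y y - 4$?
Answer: $36656$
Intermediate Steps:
$l{\left(y,W \right)} = -4 + y^{2}$ ($l{\left(y,W \right)} = y^{2} - 4 = -4 + y^{2}$)
$F{\left(l{\left(0,3 - 1 \right)} \right)} - \left(-1\right) 36660 = \left(-4 + 0^{2}\right) - \left(-1\right) 36660 = \left(-4 + 0\right) - -36660 = -4 + 36660 = 36656$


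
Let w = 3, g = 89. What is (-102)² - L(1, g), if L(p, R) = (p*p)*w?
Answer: 10401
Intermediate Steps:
L(p, R) = 3*p² (L(p, R) = (p*p)*3 = p²*3 = 3*p²)
(-102)² - L(1, g) = (-102)² - 3*1² = 10404 - 3 = 10401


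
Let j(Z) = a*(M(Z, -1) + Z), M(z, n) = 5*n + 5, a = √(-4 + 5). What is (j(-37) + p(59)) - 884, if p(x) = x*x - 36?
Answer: 2524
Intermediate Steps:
p(x) = -36 + x² (p(x) = x² - 36 = -36 + x²)
a = 1 (a = √1 = 1)
M(z, n) = 5 + 5*n
j(Z) = Z (j(Z) = 1*((5 + 5*(-1)) + Z) = 1*((5 - 5) + Z) = 1*(0 + Z) = 1*Z = Z)
(j(-37) + p(59)) - 884 = (-37 + (-36 + 59²)) - 884 = (-37 + (-36 + 3481)) - 884 = (-37 + 3445) - 884 = 3408 - 884 = 2524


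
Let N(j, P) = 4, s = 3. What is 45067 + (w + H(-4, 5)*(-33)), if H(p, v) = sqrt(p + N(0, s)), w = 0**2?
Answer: 45067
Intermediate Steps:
w = 0
H(p, v) = sqrt(4 + p) (H(p, v) = sqrt(p + 4) = sqrt(4 + p))
45067 + (w + H(-4, 5)*(-33)) = 45067 + (0 + sqrt(4 - 4)*(-33)) = 45067 + (0 + sqrt(0)*(-33)) = 45067 + (0 + 0*(-33)) = 45067 + (0 + 0) = 45067 + 0 = 45067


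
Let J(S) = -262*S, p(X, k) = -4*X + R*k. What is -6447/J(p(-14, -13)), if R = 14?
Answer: -307/1572 ≈ -0.19529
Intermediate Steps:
p(X, k) = -4*X + 14*k
-6447/J(p(-14, -13)) = -6447*(-1/(262*(-4*(-14) + 14*(-13)))) = -6447*(-1/(262*(56 - 182))) = -6447/((-262*(-126))) = -6447/33012 = -6447*1/33012 = -307/1572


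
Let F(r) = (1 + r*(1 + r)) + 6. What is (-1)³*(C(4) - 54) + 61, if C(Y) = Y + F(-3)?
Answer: 98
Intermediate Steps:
F(r) = 7 + r*(1 + r)
C(Y) = 13 + Y (C(Y) = Y + (7 - 3 + (-3)²) = Y + (7 - 3 + 9) = Y + 13 = 13 + Y)
(-1)³*(C(4) - 54) + 61 = (-1)³*((13 + 4) - 54) + 61 = -(17 - 54) + 61 = -1*(-37) + 61 = 37 + 61 = 98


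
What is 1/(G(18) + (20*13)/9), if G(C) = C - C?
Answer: 9/260 ≈ 0.034615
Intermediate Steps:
G(C) = 0
1/(G(18) + (20*13)/9) = 1/(0 + (20*13)/9) = 1/(0 + 260*(1/9)) = 1/(0 + 260/9) = 1/(260/9) = 9/260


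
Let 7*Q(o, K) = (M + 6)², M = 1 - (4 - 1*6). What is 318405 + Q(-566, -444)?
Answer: 2228916/7 ≈ 3.1842e+5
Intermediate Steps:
M = 3 (M = 1 - (4 - 6) = 1 - 1*(-2) = 1 + 2 = 3)
Q(o, K) = 81/7 (Q(o, K) = (3 + 6)²/7 = (⅐)*9² = (⅐)*81 = 81/7)
318405 + Q(-566, -444) = 318405 + 81/7 = 2228916/7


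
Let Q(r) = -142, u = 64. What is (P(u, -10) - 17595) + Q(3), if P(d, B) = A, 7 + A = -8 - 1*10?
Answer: -17762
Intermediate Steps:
A = -25 (A = -7 + (-8 - 1*10) = -7 + (-8 - 10) = -7 - 18 = -25)
P(d, B) = -25
(P(u, -10) - 17595) + Q(3) = (-25 - 17595) - 142 = -17620 - 142 = -17762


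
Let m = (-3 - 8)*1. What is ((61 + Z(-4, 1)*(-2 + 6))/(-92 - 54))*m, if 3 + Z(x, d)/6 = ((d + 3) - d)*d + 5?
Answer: 1991/146 ≈ 13.637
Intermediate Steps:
Z(x, d) = 12 + 18*d (Z(x, d) = -18 + 6*(((d + 3) - d)*d + 5) = -18 + 6*(((3 + d) - d)*d + 5) = -18 + 6*(3*d + 5) = -18 + 6*(5 + 3*d) = -18 + (30 + 18*d) = 12 + 18*d)
m = -11 (m = -11*1 = -11)
((61 + Z(-4, 1)*(-2 + 6))/(-92 - 54))*m = ((61 + (12 + 18*1)*(-2 + 6))/(-92 - 54))*(-11) = ((61 + (12 + 18)*4)/(-146))*(-11) = ((61 + 30*4)*(-1/146))*(-11) = ((61 + 120)*(-1/146))*(-11) = (181*(-1/146))*(-11) = -181/146*(-11) = 1991/146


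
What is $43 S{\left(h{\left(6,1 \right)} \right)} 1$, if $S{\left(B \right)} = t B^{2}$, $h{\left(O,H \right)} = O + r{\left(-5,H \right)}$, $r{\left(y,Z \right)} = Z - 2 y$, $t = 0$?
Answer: $0$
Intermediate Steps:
$h{\left(O,H \right)} = 10 + H + O$ ($h{\left(O,H \right)} = O + \left(H - -10\right) = O + \left(H + 10\right) = O + \left(10 + H\right) = 10 + H + O$)
$S{\left(B \right)} = 0$ ($S{\left(B \right)} = 0 B^{2} = 0$)
$43 S{\left(h{\left(6,1 \right)} \right)} 1 = 43 \cdot 0 \cdot 1 = 0 \cdot 1 = 0$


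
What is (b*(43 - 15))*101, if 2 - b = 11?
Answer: -25452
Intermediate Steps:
b = -9 (b = 2 - 1*11 = 2 - 11 = -9)
(b*(43 - 15))*101 = -9*(43 - 15)*101 = -9*28*101 = -252*101 = -25452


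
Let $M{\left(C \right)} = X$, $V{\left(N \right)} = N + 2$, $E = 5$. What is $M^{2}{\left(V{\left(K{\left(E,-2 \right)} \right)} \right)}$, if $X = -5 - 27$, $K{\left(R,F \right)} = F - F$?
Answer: $1024$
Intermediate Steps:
$K{\left(R,F \right)} = 0$
$V{\left(N \right)} = 2 + N$
$X = -32$
$M{\left(C \right)} = -32$
$M^{2}{\left(V{\left(K{\left(E,-2 \right)} \right)} \right)} = \left(-32\right)^{2} = 1024$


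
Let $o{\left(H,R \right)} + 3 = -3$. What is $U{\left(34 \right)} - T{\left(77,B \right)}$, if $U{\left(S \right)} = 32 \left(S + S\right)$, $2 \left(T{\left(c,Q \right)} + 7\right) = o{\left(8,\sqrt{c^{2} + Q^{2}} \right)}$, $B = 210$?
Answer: $2186$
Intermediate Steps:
$o{\left(H,R \right)} = -6$ ($o{\left(H,R \right)} = -3 - 3 = -6$)
$T{\left(c,Q \right)} = -10$ ($T{\left(c,Q \right)} = -7 + \frac{1}{2} \left(-6\right) = -7 - 3 = -10$)
$U{\left(S \right)} = 64 S$ ($U{\left(S \right)} = 32 \cdot 2 S = 64 S$)
$U{\left(34 \right)} - T{\left(77,B \right)} = 64 \cdot 34 - -10 = 2176 + 10 = 2186$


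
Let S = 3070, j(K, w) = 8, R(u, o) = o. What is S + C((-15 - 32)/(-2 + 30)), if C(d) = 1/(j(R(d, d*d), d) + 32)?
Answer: 122801/40 ≈ 3070.0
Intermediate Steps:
C(d) = 1/40 (C(d) = 1/(8 + 32) = 1/40)
S + C((-15 - 32)/(-2 + 30)) = 3070 + 1/40 = 122801/40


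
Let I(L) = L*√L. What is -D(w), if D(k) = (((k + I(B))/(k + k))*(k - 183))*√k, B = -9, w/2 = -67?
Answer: √134*(-8559 + 42478*I)/268 ≈ -369.69 + 1834.8*I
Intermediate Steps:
w = -134 (w = 2*(-67) = -134)
I(L) = L^(3/2)
D(k) = (-183 + k)*(k - 27*I)/(2*√k) (D(k) = (((k + (-9)^(3/2))/(k + k))*(k - 183))*√k = (((k - 27*I)/((2*k)))*(-183 + k))*√k = (((k - 27*I)*(1/(2*k)))*(-183 + k))*√k = (((k - 27*I)/(2*k))*(-183 + k))*√k = ((-183 + k)*(k - 27*I)/(2*k))*√k = (-183 + k)*(k - 27*I)/(2*√k))
-D(w) = -(4941*I - 134*(-183 - 134 - 27*I))/(2*√(-134)) = -(-I*√134/134)*(4941*I - 134*(-317 - 27*I))/2 = -(-I*√134/134)*(4941*I + (42478 + 3618*I))/2 = -(-I*√134/134)*(42478 + 8559*I)/2 = -(-1)*I*√134*(42478 + 8559*I)/268 = I*√134*(42478 + 8559*I)/268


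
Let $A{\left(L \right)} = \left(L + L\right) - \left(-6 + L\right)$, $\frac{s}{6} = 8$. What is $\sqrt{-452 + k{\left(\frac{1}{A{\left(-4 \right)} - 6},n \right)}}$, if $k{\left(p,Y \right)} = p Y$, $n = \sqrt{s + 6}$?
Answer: $\frac{\sqrt{-1808 - 3 \sqrt{6}}}{2} \approx 21.303 i$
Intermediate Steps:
$s = 48$ ($s = 6 \cdot 8 = 48$)
$A{\left(L \right)} = 6 + L$ ($A{\left(L \right)} = 2 L - \left(-6 + L\right) = 6 + L$)
$n = 3 \sqrt{6}$ ($n = \sqrt{48 + 6} = \sqrt{54} = 3 \sqrt{6} \approx 7.3485$)
$k{\left(p,Y \right)} = Y p$
$\sqrt{-452 + k{\left(\frac{1}{A{\left(-4 \right)} - 6},n \right)}} = \sqrt{-452 + \frac{3 \sqrt{6}}{\left(6 - 4\right) - 6}} = \sqrt{-452 + \frac{3 \sqrt{6}}{2 - 6}} = \sqrt{-452 + \frac{3 \sqrt{6}}{-4}} = \sqrt{-452 + 3 \sqrt{6} \left(- \frac{1}{4}\right)} = \sqrt{-452 - \frac{3 \sqrt{6}}{4}}$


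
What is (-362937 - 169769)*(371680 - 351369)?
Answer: -10819791566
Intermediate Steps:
(-362937 - 169769)*(371680 - 351369) = -532706*20311 = -10819791566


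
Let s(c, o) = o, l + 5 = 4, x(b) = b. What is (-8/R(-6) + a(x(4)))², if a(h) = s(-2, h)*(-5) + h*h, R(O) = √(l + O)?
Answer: 48/7 - 64*I*√7/7 ≈ 6.8571 - 24.19*I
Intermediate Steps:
l = -1 (l = -5 + 4 = -1)
R(O) = √(-1 + O)
a(h) = h² - 5*h (a(h) = h*(-5) + h*h = -5*h + h² = h² - 5*h)
(-8/R(-6) + a(x(4)))² = (-8/√(-1 - 6) + 4*(-5 + 4))² = (-8*(-I*√7/7) + 4*(-1))² = (-8*(-I*√7/7) - 4)² = (-(-8)*I*√7/7 - 4)² = (8*I*√7/7 - 4)² = (-4 + 8*I*√7/7)²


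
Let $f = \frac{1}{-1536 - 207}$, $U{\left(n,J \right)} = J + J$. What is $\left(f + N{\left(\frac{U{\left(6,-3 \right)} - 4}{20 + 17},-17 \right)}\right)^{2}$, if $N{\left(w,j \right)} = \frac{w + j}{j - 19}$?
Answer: $\frac{15278196025}{66545425296} \approx 0.22959$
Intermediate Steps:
$U{\left(n,J \right)} = 2 J$
$f = - \frac{1}{1743}$ ($f = \frac{1}{-1743} = - \frac{1}{1743} \approx -0.00057372$)
$N{\left(w,j \right)} = \frac{j + w}{-19 + j}$
$\left(f + N{\left(\frac{U{\left(6,-3 \right)} - 4}{20 + 17},-17 \right)}\right)^{2} = \left(- \frac{1}{1743} + \frac{-17 + \frac{2 \left(-3\right) - 4}{20 + 17}}{-19 - 17}\right)^{2} = \left(- \frac{1}{1743} + \frac{-17 + \frac{-6 - 4}{37}}{-36}\right)^{2} = \left(- \frac{1}{1743} - \frac{-17 - \frac{10}{37}}{36}\right)^{2} = \left(- \frac{1}{1743} - - \frac{71}{148}\right)^{2} = \left(- \frac{1}{1743} + \frac{71}{148}\right)^{2} = \left(\frac{123605}{257964}\right)^{2} = \frac{15278196025}{66545425296}$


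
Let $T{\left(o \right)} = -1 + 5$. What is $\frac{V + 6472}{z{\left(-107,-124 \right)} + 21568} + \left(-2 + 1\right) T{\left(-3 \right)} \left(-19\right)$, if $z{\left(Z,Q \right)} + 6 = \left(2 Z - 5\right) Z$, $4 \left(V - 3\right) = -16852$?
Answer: $\frac{3421882}{44995} \approx 76.05$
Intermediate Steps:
$V = -4210$ ($V = 3 + \frac{1}{4} \left(-16852\right) = 3 - 4213 = -4210$)
$z{\left(Z,Q \right)} = -6 + Z \left(-5 + 2 Z\right)$ ($z{\left(Z,Q \right)} = -6 + \left(2 Z - 5\right) Z = -6 + \left(-5 + 2 Z\right) Z = -6 + Z \left(-5 + 2 Z\right)$)
$T{\left(o \right)} = 4$
$\frac{V + 6472}{z{\left(-107,-124 \right)} + 21568} + \left(-2 + 1\right) T{\left(-3 \right)} \left(-19\right) = \frac{-4210 + 6472}{\left(-6 - -535 + 2 \left(-107\right)^{2}\right) + 21568} + \left(-2 + 1\right) 4 \left(-19\right) = \frac{2262}{\left(-6 + 535 + 2 \cdot 11449\right) + 21568} + \left(-1\right) 4 \left(-19\right) = \frac{2262}{\left(-6 + 535 + 22898\right) + 21568} - -76 = \frac{2262}{23427 + 21568} + 76 = \frac{2262}{44995} + 76 = \frac{3421882}{44995}$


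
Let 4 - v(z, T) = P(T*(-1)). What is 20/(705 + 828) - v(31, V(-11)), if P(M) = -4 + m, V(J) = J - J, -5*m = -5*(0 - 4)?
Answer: -18376/1533 ≈ -11.987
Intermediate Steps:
m = -4 (m = -(-1)*(0 - 4) = -(-1)*(-4) = -1/5*20 = -4)
V(J) = 0
P(M) = -8 (P(M) = -4 - 4 = -8)
v(z, T) = 12 (v(z, T) = 4 - 1*(-8) = 4 + 8 = 12)
20/(705 + 828) - v(31, V(-11)) = 20/(705 + 828) - 1*12 = 20/1533 - 12 = -18376/1533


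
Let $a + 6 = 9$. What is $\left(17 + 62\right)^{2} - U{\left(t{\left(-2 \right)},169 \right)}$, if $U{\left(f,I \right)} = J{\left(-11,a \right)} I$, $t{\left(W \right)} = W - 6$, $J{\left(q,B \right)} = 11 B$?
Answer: $664$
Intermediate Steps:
$a = 3$ ($a = -6 + 9 = 3$)
$t{\left(W \right)} = -6 + W$ ($t{\left(W \right)} = W - 6 = -6 + W$)
$U{\left(f,I \right)} = 33 I$ ($U{\left(f,I \right)} = 11 \cdot 3 I = 33 I$)
$\left(17 + 62\right)^{2} - U{\left(t{\left(-2 \right)},169 \right)} = \left(17 + 62\right)^{2} - 33 \cdot 169 = 79^{2} - 5577 = 6241 - 5577 = 664$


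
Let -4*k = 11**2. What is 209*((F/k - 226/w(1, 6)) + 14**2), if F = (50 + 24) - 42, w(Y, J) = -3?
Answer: 1864090/33 ≈ 56488.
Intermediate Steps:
F = 32 (F = 74 - 42 = 32)
k = -121/4 (k = -1/4*11**2 = -1/4*121 = -121/4 ≈ -30.250)
209*((F/k - 226/w(1, 6)) + 14**2) = 209*((32/(-121/4) - 226/(-3)) + 14**2) = 209*((32*(-4/121) - 226*(-1/3)) + 196) = 209*((-128/121 + 226/3) + 196) = 209*(26962/363 + 196) = 209*(98110/363) = 1864090/33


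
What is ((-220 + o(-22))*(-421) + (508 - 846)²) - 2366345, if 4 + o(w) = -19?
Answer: -2149798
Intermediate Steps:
o(w) = -23 (o(w) = -4 - 19 = -23)
((-220 + o(-22))*(-421) + (508 - 846)²) - 2366345 = ((-220 - 23)*(-421) + (508 - 846)²) - 2366345 = (-243*(-421) + (-338)²) - 2366345 = (102303 + 114244) - 2366345 = 216547 - 2366345 = -2149798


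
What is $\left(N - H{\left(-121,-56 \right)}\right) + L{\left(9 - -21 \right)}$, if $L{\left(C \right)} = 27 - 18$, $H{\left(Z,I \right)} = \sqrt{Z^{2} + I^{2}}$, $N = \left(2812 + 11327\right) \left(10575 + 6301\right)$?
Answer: $238609773 - \sqrt{17777} \approx 2.3861 \cdot 10^{8}$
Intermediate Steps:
$N = 238609764$ ($N = 14139 \cdot 16876 = 238609764$)
$H{\left(Z,I \right)} = \sqrt{I^{2} + Z^{2}}$
$L{\left(C \right)} = 9$
$\left(N - H{\left(-121,-56 \right)}\right) + L{\left(9 - -21 \right)} = \left(238609764 - \sqrt{\left(-56\right)^{2} + \left(-121\right)^{2}}\right) + 9 = \left(238609764 - \sqrt{3136 + 14641}\right) + 9 = \left(238609764 - \sqrt{17777}\right) + 9 = 238609773 - \sqrt{17777}$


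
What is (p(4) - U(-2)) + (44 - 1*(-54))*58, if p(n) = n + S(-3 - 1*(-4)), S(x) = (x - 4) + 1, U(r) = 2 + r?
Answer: 5686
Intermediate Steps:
S(x) = -3 + x (S(x) = (-4 + x) + 1 = -3 + x)
p(n) = -2 + n (p(n) = n + (-3 + (-3 - 1*(-4))) = n + (-3 + (-3 + 4)) = n + (-3 + 1) = n - 2 = -2 + n)
(p(4) - U(-2)) + (44 - 1*(-54))*58 = ((-2 + 4) - (2 - 2)) + (44 - 1*(-54))*58 = (2 - 1*0) + (44 + 54)*58 = (2 + 0) + 98*58 = 2 + 5684 = 5686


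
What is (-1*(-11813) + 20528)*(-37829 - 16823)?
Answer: -1767500332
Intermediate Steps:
(-1*(-11813) + 20528)*(-37829 - 16823) = (11813 + 20528)*(-54652) = 32341*(-54652) = -1767500332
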